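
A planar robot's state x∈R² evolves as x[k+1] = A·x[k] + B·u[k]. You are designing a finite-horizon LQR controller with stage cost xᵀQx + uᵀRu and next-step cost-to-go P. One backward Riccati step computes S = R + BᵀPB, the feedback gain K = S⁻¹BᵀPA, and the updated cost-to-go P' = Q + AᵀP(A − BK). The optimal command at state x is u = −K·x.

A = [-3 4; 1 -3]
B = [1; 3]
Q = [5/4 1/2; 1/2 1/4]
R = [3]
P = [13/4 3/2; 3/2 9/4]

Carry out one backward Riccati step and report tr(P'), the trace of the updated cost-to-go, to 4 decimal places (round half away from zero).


BᵀP = [7.7500 8.2500]
S = R + BᵀPB = [3] + [32.5000] = [35.5000]
BᵀPA = [-15.0000 6.2500]
K = S⁻¹·BᵀPA = [-0.4225 0.1761]
A−BK = [-2.5775 3.8239; 2.2676 -3.5282]
AᵀP(A−BK) = [16.1620 -23.6092; -23.6092 35.1496]
P' = Q + AᵀP(A−BK) = [17.4120 -23.1092; -23.1092 35.3996]
tr(P') = 52.8116

52.8116


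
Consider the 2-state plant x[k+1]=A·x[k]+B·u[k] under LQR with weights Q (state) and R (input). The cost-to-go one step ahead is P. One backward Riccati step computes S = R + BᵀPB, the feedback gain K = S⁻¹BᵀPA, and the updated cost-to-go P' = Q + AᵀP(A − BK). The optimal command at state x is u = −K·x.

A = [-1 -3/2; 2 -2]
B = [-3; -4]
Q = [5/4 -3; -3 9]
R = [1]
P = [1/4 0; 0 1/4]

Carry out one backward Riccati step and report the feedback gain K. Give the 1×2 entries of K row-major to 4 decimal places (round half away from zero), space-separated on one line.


BᵀP = [-0.7500 -1.0000]
S = R + BᵀPB = [1] + [6.2500] = [7.2500]
BᵀPA = [-1.2500 3.1250]
K = S⁻¹·BᵀPA = [-0.1724 0.4310]
A−BK = [-1.5172 -0.2069; 1.3103 -0.2759]
AᵀP(A−BK) = [1.0345 -0.0862; -0.0862 0.2155]
P' = Q + AᵀP(A−BK) = [2.2845 -3.0862; -3.0862 9.2155]
tr(P') = 11.5000

-0.1724 0.4310


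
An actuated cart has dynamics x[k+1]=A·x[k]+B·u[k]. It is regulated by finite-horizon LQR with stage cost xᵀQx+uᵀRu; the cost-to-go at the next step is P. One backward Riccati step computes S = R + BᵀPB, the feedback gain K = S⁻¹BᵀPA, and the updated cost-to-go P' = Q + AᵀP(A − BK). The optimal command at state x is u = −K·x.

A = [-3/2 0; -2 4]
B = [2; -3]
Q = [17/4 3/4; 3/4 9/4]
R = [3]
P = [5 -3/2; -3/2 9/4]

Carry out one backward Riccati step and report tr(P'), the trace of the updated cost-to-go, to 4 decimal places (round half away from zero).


BᵀP = [14.5000 -9.7500]
S = R + BᵀPB = [3] + [58.2500] = [61.2500]
BᵀPA = [-2.2500 -39.0000]
K = S⁻¹·BᵀPA = [-0.0367 -0.6367]
A−BK = [-1.4265 1.2735; -2.1102 2.0898]
AᵀP(A−BK) = [11.1673 -10.4327; -10.4327 11.1673]
P' = Q + AᵀP(A−BK) = [15.4173 -9.6827; -9.6827 13.4173]
tr(P') = 28.8347

28.8347


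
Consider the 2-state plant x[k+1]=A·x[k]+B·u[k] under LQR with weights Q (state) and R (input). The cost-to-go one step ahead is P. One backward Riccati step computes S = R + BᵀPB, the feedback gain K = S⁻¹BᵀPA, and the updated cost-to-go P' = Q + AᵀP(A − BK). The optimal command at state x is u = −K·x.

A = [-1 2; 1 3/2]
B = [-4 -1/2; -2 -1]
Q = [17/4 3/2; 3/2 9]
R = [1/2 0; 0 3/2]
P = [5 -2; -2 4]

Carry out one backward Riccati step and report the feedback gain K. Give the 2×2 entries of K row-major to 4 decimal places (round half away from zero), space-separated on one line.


0.3961 -0.4456 -1.1934 -0.4074

BᵀP = [-16.0000 0.0000; -0.5000 -3.0000]
S = R + BᵀPB = [1/2 0; 0 3/2] + [64.0000 8.0000; 8.0000 3.2500] = [64.5000 8.0000; 8.0000 4.7500]
BᵀPA = [16.0000 -32.0000; -2.5000 -5.5000]
K = S⁻¹·BᵀPA = [0.3961 -0.4456; -1.1934 -0.4074]
A−BK = [-0.0124 0.0139; 0.5988 0.2014]
AᵀP(A−BK) = [3.6792 1.1109; 1.1109 0.5003]
P' = Q + AᵀP(A−BK) = [7.9292 2.6109; 2.6109 9.5003]
tr(P') = 17.4295


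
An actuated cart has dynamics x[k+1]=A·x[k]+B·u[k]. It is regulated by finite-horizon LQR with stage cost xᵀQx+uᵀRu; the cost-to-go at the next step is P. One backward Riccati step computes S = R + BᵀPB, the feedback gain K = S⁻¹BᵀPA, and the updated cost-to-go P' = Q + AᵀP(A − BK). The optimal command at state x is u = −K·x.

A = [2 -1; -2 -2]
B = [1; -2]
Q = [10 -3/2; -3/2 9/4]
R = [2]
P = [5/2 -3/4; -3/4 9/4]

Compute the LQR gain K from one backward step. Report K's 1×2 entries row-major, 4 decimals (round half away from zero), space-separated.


1.1212 0.3939

BᵀP = [4.0000 -5.2500]
S = R + BᵀPB = [2] + [14.5000] = [16.5000]
BᵀPA = [18.5000 6.5000]
K = S⁻¹·BᵀPA = [1.1212 0.3939]
A−BK = [0.8788 -1.3939; 0.2424 -1.2121]
AᵀP(A−BK) = [4.2576 -1.7879; -1.7879 5.9394]
P' = Q + AᵀP(A−BK) = [14.2576 -3.2879; -3.2879 8.1894]
tr(P') = 22.4470


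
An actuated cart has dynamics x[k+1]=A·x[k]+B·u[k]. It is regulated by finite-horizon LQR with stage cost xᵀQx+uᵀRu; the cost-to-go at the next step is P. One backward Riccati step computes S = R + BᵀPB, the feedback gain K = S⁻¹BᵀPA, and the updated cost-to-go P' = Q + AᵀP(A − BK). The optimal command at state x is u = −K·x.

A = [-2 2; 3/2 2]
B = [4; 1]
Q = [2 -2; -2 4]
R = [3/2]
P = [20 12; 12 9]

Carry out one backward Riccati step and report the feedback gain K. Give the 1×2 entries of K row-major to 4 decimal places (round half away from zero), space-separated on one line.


BᵀP = [92.0000 57.0000]
S = R + BᵀPB = [3/2] + [425.0000] = [426.5000]
BᵀPA = [-98.5000 298.0000]
K = S⁻¹·BᵀPA = [-0.2309 0.6987]
A−BK = [-1.0762 -0.7948; 1.7309 1.3013]
AᵀP(A−BK) = [5.5015 3.8230; 3.8230 3.7843]
P' = Q + AᵀP(A−BK) = [7.5015 1.8230; 1.8230 7.7843]
tr(P') = 15.2858

-0.2309 0.6987


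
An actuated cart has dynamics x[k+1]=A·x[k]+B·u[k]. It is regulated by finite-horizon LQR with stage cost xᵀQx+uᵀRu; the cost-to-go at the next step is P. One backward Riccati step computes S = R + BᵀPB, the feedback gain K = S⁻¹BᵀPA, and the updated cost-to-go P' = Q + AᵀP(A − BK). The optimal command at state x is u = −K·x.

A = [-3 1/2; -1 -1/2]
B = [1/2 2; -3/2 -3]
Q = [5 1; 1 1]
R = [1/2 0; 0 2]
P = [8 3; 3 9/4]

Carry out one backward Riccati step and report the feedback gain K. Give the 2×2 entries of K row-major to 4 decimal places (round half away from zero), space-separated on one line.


BᵀP = [-0.5000 -1.8750; 7.0000 -0.7500]
S = R + BᵀPB = [1/2 0; 0 2] + [2.5625 4.6250; 4.6250 16.2500] = [3.0625 4.6250; 4.6250 18.2500]
BᵀPA = [3.3750 0.6875; -20.2500 3.8750]
K = S⁻¹·BᵀPA = [4.5000 -0.1558; -2.2500 0.2518]
A−BK = [-0.7500 0.0743; -1.0000 0.0217]
AᵀP(A−BK) = [31.5000 -2.2500; -2.2500 0.1938]
P' = Q + AᵀP(A−BK) = [36.5000 -1.2500; -1.2500 1.1938]
tr(P') = 37.6938

4.5000 -0.1558 -2.2500 0.2518


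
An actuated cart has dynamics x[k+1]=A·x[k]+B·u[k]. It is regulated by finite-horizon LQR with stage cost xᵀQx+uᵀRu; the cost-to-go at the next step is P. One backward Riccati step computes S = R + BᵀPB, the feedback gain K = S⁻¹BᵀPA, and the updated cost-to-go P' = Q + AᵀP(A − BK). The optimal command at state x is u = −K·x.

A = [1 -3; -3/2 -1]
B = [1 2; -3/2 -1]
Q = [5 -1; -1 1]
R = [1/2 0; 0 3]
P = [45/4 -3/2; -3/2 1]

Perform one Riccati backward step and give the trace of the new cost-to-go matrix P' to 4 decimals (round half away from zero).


15.4819

BᵀP = [13.5000 -3.0000; 24.0000 -4.0000]
S = R + BᵀPB = [1/2 0; 0 3] + [18.0000 30.0000; 30.0000 52.0000] = [18.5000 30.0000; 30.0000 55.0000]
BᵀPA = [18.0000 -37.5000; 30.0000 -68.0000]
K = S⁻¹·BᵀPA = [0.7660 -0.1915; 0.1277 -1.1319]
A−BK = [-0.0213 -0.5447; -0.2234 -2.4191]
AᵀP(A−BK) = [0.3830 -0.0957; -0.0957 9.0989]
P' = Q + AᵀP(A−BK) = [5.3830 -1.0957; -1.0957 10.0989]
tr(P') = 15.4819


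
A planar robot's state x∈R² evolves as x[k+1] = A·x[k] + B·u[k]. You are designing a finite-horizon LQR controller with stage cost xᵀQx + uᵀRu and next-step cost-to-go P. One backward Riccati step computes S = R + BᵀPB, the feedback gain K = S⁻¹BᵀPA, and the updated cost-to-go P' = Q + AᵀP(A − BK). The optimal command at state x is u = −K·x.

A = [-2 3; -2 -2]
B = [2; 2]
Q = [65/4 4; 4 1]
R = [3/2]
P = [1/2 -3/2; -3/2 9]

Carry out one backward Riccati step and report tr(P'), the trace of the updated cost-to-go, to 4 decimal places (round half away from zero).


30.0409

BᵀP = [-2.0000 15.0000]
S = R + BᵀPB = [3/2] + [26.0000] = [27.5000]
BᵀPA = [-26.0000 -36.0000]
K = S⁻¹·BᵀPA = [-0.9455 -1.3091]
A−BK = [-0.1091 5.6182; -0.1091 0.6182]
AᵀP(A−BK) = [1.4182 1.9636; 1.9636 11.3727]
P' = Q + AᵀP(A−BK) = [17.6682 5.9636; 5.9636 12.3727]
tr(P') = 30.0409


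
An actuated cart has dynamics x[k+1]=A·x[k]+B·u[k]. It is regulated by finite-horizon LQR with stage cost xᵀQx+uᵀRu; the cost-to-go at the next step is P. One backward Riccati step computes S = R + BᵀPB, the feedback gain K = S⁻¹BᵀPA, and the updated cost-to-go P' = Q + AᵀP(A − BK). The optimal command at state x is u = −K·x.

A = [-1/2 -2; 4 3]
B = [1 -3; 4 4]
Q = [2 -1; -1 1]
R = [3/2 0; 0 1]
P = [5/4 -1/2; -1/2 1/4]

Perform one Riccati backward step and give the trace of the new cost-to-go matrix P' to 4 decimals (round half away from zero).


3.8155

BᵀP = [-0.7500 0.5000; -5.7500 2.5000]
S = R + BᵀPB = [3/2 0; 0 1] + [1.2500 4.2500; 4.2500 27.2500] = [2.7500 4.2500; 4.2500 28.2500]
BᵀPA = [2.3750 3.0000; 12.8750 19.0000]
K = S⁻¹·BᵀPA = [0.2075 0.0671; 0.4245 0.6625]
A−BK = [0.5660 -0.0797; 1.4717 0.0818]
AᵀP(A−BK) = [0.3538 0.3113; 0.3113 0.4617]
P' = Q + AᵀP(A−BK) = [2.3538 -0.6887; -0.6887 1.4617]
tr(P') = 3.8155


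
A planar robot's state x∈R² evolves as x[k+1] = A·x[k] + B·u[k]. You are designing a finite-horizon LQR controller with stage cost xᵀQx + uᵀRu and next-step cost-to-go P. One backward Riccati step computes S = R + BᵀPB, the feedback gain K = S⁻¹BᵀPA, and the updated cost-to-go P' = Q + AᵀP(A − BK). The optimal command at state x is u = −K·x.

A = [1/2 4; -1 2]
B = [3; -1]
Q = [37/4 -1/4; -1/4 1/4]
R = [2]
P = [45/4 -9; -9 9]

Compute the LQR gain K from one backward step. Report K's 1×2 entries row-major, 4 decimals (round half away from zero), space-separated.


BᵀP = [42.7500 -36.0000]
S = R + BᵀPB = [2] + [164.2500] = [166.2500]
BᵀPA = [57.3750 99.0000]
K = S⁻¹·BᵀPA = [0.3451 0.5955]
A−BK = [-0.5353 2.2135; -0.6549 2.5955]
AᵀP(A−BK) = [1.0117 -2.6662; -2.6662 13.0466]
P' = Q + AᵀP(A−BK) = [10.2617 -2.9162; -2.9162 13.2966]
tr(P') = 23.5583

0.3451 0.5955


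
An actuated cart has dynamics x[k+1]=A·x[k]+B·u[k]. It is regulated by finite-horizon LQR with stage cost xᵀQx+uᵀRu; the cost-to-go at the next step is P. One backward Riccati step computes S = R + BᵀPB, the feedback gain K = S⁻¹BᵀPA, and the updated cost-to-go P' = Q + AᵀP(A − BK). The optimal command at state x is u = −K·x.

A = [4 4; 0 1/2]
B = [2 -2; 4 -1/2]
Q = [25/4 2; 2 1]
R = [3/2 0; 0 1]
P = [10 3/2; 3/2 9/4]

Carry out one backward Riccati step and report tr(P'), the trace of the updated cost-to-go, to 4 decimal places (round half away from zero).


16.2070

BᵀP = [26.0000 12.0000; -20.7500 -4.1250]
S = R + BᵀPB = [3/2 0; 0 1] + [100.0000 -58.0000; -58.0000 43.5625] = [101.5000 -58.0000; -58.0000 44.5625]
BᵀPA = [104.0000 110.0000; -83.0000 -85.0625]
K = S⁻¹·BᵀPA = [-0.1549 -0.0274; -2.0641 -1.9445]
A−BK = [0.1815 0.1658; -0.4126 -0.3627]
AᵀP(A−BK) = [4.7843 4.4563; 4.4563 4.1726]
P' = Q + AᵀP(A−BK) = [11.0343 6.4563; 6.4563 5.1726]
tr(P') = 16.2070


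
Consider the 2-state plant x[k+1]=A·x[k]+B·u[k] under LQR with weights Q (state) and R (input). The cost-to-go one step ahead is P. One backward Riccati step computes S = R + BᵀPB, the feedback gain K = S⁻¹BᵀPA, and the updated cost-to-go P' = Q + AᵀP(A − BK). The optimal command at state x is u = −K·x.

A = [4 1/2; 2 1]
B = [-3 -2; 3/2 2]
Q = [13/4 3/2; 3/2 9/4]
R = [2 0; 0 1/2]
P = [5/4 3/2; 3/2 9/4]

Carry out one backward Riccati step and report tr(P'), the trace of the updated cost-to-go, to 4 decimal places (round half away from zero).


BᵀP = [-1.5000 -1.1250; 0.5000 1.5000]
S = R + BᵀPB = [2 0; 0 1/2] + [2.8125 0.7500; 0.7500 2.0000] = [4.8125 0.7500; 0.7500 2.5000]
BᵀPA = [-8.2500 -1.8750; 5.0000 1.7500]
K = S⁻¹·BᵀPA = [-2.1253 -0.5232; 2.6376 0.8569]
A−BK = [2.8992 0.6444; -0.0872 0.0708]
AᵀP(A−BK) = [22.2779 5.8992; 5.8992 1.5819]
P' = Q + AᵀP(A−BK) = [25.5279 7.3992; 7.3992 3.8319]
tr(P') = 29.3598

29.3598


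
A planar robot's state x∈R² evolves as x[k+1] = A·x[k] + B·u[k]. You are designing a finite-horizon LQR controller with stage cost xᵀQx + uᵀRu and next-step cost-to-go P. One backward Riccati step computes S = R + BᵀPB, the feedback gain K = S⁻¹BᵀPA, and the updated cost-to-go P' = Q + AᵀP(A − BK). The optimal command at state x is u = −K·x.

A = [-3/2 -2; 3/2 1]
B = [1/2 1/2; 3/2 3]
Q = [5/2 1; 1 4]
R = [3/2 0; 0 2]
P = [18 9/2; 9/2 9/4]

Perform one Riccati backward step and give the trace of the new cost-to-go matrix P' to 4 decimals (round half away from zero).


BᵀP = [15.7500 5.6250; 22.5000 9.0000]
S = R + BᵀPB = [3/2 0; 0 2] + [16.3125 24.7500; 24.7500 38.2500] = [17.8125 24.7500; 24.7500 40.2500]
BᵀPA = [-15.1875 -25.8750; -20.2500 -36.0000]
K = S⁻¹·BᵀPA = [-1.0548 -1.4414; 0.1455 -0.0081]
A−BK = [-1.0454 -1.2753; 2.6457 3.1863]
AᵀP(A−BK) = [12.2391 15.0700; 15.0700 18.6628]
P' = Q + AᵀP(A−BK) = [14.7391 16.0700; 16.0700 22.6628]
tr(P') = 37.4019

37.4019


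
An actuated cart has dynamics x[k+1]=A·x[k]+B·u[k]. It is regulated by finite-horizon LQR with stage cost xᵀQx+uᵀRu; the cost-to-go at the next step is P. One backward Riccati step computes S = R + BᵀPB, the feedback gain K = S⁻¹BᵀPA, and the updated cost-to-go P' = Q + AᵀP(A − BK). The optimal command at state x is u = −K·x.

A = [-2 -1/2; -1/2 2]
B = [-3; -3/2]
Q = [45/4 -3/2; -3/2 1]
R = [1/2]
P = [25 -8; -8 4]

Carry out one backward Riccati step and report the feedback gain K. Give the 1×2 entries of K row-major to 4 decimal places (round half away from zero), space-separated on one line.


BᵀP = [-63.0000 18.0000]
S = R + BᵀPB = [1/2] + [162.0000] = [162.5000]
BᵀPA = [117.0000 67.5000]
K = S⁻¹·BᵀPA = [0.7200 0.4154]
A−BK = [0.1600 0.7462; 0.5800 2.6231]
AᵀP(A−BK) = [0.7600 2.4000; 2.4000 10.2115]
P' = Q + AᵀP(A−BK) = [12.0100 0.9000; 0.9000 11.2115]
tr(P') = 23.2215

0.7200 0.4154


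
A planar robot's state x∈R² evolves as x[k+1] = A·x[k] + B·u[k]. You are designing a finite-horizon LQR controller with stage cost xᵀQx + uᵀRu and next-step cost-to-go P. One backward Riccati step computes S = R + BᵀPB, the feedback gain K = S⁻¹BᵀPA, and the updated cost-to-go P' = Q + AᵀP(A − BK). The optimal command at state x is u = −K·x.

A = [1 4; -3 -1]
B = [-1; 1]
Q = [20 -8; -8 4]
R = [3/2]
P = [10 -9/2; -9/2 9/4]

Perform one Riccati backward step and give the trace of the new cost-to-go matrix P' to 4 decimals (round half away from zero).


42.1319

BᵀP = [-14.5000 6.7500]
S = R + BᵀPB = [3/2] + [21.2500] = [22.7500]
BᵀPA = [-34.7500 -64.7500]
K = S⁻¹·BᵀPA = [-1.5275 -2.8462]
A−BK = [-0.5275 1.1538; -1.4725 1.8462]
AᵀP(A−BK) = [4.1703 6.3462; 6.3462 13.9615]
P' = Q + AᵀP(A−BK) = [24.1703 -1.6538; -1.6538 17.9615]
tr(P') = 42.1319


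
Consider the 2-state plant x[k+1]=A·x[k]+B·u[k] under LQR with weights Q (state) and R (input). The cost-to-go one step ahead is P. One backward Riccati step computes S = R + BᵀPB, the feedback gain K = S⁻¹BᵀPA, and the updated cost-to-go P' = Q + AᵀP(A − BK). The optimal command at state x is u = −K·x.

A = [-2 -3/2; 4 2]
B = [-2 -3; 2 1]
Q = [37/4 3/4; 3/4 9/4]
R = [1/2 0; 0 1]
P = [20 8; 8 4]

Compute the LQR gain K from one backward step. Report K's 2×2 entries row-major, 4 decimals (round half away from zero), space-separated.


BᵀP = [-24.0000 -8.0000; -52.0000 -20.0000]
S = R + BᵀPB = [1/2 0; 0 1] + [32.0000 64.0000; 64.0000 136.0000] = [32.5000 64.0000; 64.0000 137.0000]
BᵀPA = [16.0000 20.0000; 24.0000 38.0000]
K = S⁻¹·BᵀPA = [1.8401 0.8640; -0.6844 -0.1262]
A−BK = [-0.3731 -0.1508; 1.0042 0.3983]
AᵀP(A−BK) = [2.9846 1.2062; 1.2062 0.5175]
P' = Q + AᵀP(A−BK) = [12.2346 1.9562; 1.9562 2.7675]
tr(P') = 15.0021

1.8401 0.8640 -0.6844 -0.1262


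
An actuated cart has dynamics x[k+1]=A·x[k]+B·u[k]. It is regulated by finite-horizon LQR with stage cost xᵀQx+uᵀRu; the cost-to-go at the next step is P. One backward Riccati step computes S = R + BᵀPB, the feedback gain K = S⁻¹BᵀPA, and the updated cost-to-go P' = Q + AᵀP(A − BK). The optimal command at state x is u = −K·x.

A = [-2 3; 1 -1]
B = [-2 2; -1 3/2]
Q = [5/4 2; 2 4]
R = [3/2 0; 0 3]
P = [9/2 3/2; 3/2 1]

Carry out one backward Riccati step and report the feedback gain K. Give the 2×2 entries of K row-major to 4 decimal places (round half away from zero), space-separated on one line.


BᵀP = [-10.5000 -4.0000; 11.2500 4.5000]
S = R + BᵀPB = [3/2 0; 0 3] + [25.0000 -27.0000; -27.0000 29.2500] = [26.5000 -27.0000; -27.0000 32.2500]
BᵀPA = [17.0000 -27.5000; -18.0000 29.2500]
K = S⁻¹·BᵀPA = [0.4955 -0.7731; -0.1433 0.2597]
A−BK = [-0.7224 0.9343; 1.7104 -2.1627]
AᵀP(A−BK) = [1.9970 -2.6821; -2.6821 3.6425]
P' = Q + AᵀP(A−BK) = [3.2470 -0.6821; -0.6821 7.6425]
tr(P') = 10.8896

0.4955 -0.7731 -0.1433 0.2597


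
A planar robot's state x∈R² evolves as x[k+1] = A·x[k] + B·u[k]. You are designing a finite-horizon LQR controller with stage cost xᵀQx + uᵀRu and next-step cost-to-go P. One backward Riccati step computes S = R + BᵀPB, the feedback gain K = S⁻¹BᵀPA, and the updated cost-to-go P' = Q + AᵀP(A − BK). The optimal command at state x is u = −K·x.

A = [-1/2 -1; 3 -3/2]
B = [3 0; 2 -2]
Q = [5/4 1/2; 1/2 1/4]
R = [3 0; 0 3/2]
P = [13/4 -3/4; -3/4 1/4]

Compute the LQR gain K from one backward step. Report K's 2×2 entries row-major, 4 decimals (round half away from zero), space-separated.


-0.3217 -0.2364 -0.4496 0.0310

BᵀP = [8.2500 -1.7500; 1.5000 -0.5000]
S = R + BᵀPB = [3 0; 0 3/2] + [21.2500 3.5000; 3.5000 1.0000] = [24.2500 3.5000; 3.5000 2.5000]
BᵀPA = [-9.3750 -5.6250; -2.2500 -0.7500]
K = S⁻¹·BᵀPA = [-0.3217 -0.2364; -0.4496 0.0310]
A−BK = [0.4651 -0.2907; 2.7442 -0.9651]
AᵀP(A−BK) = [1.2849 0.0407; 0.0407 0.2558]
P' = Q + AᵀP(A−BK) = [2.5349 0.5407; 0.5407 0.5058]
tr(P') = 3.0407


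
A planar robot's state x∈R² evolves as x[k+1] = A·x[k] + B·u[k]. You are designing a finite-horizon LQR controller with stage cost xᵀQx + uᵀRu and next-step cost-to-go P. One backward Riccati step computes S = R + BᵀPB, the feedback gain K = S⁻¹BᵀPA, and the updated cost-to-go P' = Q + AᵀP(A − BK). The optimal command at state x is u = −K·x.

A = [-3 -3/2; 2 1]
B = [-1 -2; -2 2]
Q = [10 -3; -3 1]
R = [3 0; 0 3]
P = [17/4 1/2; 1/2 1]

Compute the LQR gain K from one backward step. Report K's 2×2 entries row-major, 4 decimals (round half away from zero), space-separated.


BᵀP = [-5.2500 -2.5000; -7.5000 1.0000]
S = R + BᵀPB = [3 0; 0 3] + [10.2500 5.5000; 5.5000 17.0000] = [13.2500 5.5000; 5.5000 20.0000]
BᵀPA = [10.7500 5.3750; 24.5000 12.2500]
K = S⁻¹·BᵀPA = [0.3419 0.1709; 1.1310 0.5655]
A−BK = [-0.3962 -0.1981; 0.4217 0.2109]
AᵀP(A−BK) = [4.8658 2.4329; 2.4329 1.2165]
P' = Q + AᵀP(A−BK) = [14.8658 -0.5671; -0.5671 2.2165]
tr(P') = 17.0823

0.3419 0.1709 1.1310 0.5655


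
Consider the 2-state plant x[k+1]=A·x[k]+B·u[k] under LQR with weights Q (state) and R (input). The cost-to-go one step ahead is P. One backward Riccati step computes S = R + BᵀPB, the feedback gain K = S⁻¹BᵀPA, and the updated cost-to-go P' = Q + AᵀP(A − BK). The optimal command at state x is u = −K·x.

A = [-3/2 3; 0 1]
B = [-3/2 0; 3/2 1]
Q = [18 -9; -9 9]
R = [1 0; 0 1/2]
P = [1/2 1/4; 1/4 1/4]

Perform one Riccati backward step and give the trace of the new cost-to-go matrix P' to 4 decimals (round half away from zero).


31.8417

BᵀP = [-0.3750 0.0000; 0.2500 0.2500]
S = R + BᵀPB = [1 0; 0 1/2] + [0.5625 0.0000; 0.0000 0.2500] = [1.5625 0.0000; 0.0000 0.7500]
BᵀPA = [0.5625 -1.1250; -0.3750 1.0000]
K = S⁻¹·BᵀPA = [0.3600 -0.7200; -0.5000 1.3333]
A−BK = [-0.9600 1.9200; -0.0400 0.7467]
AᵀP(A−BK) = [0.7350 -1.7200; -1.7200 4.1067]
P' = Q + AᵀP(A−BK) = [18.7350 -10.7200; -10.7200 13.1067]
tr(P') = 31.8417


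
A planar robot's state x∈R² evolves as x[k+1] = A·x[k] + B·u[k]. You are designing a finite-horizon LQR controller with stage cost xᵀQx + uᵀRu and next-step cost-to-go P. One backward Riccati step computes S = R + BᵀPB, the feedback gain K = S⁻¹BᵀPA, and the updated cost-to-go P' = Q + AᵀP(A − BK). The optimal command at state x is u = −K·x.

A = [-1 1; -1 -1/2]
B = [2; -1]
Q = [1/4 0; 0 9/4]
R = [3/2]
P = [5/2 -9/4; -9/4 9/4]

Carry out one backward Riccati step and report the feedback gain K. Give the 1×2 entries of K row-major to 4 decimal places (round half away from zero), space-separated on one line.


BᵀP = [7.2500 -6.7500]
S = R + BᵀPB = [3/2] + [21.2500] = [22.7500]
BᵀPA = [-0.5000 10.6250]
K = S⁻¹·BᵀPA = [-0.0220 0.4670]
A−BK = [-0.9560 0.0659; -1.0220 -0.0330]
AᵀP(A−BK) = [0.2390 -0.0165; -0.0165 0.3503]
P' = Q + AᵀP(A−BK) = [0.4890 -0.0165; -0.0165 2.6003]
tr(P') = 3.0893

-0.0220 0.4670


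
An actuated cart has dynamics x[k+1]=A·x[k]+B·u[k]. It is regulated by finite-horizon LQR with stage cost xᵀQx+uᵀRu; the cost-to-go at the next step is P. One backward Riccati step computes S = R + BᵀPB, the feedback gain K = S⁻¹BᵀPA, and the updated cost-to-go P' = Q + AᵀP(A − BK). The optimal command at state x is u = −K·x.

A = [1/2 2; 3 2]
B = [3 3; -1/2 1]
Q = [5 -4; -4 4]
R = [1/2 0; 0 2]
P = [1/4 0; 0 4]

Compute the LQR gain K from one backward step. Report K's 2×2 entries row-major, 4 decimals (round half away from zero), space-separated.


BᵀP = [0.7500 -2.0000; 0.7500 4.0000]
S = R + BᵀPB = [1/2 0; 0 2] + [3.2500 0.2500; 0.2500 6.2500] = [3.7500 0.2500; 0.2500 8.2500]
BᵀPA = [-5.6250 -2.5000; 12.3750 9.5000]
K = S⁻¹·BᵀPA = [-1.6032 -0.7449; 1.5486 1.1741]
A−BK = [0.6640 0.7126; 0.6498 0.4534]
AᵀP(A−BK) = [7.8806 5.5304; 5.5304 3.9838]
P' = Q + AᵀP(A−BK) = [12.8806 1.5304; 1.5304 7.9838]
tr(P') = 20.8644

-1.6032 -0.7449 1.5486 1.1741


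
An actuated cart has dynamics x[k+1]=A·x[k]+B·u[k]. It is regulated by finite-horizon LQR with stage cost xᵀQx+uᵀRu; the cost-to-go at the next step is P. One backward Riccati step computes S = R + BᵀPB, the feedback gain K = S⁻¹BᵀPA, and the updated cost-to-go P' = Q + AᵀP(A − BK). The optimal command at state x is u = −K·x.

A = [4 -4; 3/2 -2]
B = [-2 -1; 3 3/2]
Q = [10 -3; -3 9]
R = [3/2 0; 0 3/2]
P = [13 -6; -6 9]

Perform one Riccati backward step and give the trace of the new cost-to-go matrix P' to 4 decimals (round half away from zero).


BᵀP = [-44.0000 39.0000; -22.0000 19.5000]
S = R + BᵀPB = [3/2 0; 0 3/2] + [205.0000 102.5000; 102.5000 51.2500] = [206.5000 102.5000; 102.5000 52.7500]
BᵀPA = [-117.5000 98.0000; -58.7500 49.0000]
K = S⁻¹·BᵀPA = [-0.4559 0.3802; -0.2279 0.1901]
A−BK = [2.8603 -3.0495; 3.2095 -3.4258]
AᵀP(A−BK) = [89.2944 -95.1562; -95.1562 101.4239]
P' = Q + AᵀP(A−BK) = [99.2944 -98.1562; -98.1562 110.4239]
tr(P') = 209.7182

209.7182


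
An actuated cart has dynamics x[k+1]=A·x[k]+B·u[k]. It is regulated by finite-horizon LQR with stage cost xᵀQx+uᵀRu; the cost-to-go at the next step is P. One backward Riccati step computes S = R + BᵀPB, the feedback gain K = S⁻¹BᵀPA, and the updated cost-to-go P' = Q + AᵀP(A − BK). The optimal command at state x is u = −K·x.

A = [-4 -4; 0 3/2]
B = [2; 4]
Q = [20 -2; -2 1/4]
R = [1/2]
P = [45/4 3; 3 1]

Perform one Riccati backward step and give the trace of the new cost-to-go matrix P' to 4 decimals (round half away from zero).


34.4178

BᵀP = [34.5000 10.0000]
S = R + BᵀPB = [1/2] + [109.0000] = [109.5000]
BᵀPA = [-138.0000 -123.0000]
K = S⁻¹·BᵀPA = [-1.2603 -1.1233]
A−BK = [-1.4795 -1.7534; 5.0411 5.9932]
AᵀP(A−BK) = [6.0822 6.9863; 6.9863 8.0856]
P' = Q + AᵀP(A−BK) = [26.0822 4.9863; 4.9863 8.3356]
tr(P') = 34.4178


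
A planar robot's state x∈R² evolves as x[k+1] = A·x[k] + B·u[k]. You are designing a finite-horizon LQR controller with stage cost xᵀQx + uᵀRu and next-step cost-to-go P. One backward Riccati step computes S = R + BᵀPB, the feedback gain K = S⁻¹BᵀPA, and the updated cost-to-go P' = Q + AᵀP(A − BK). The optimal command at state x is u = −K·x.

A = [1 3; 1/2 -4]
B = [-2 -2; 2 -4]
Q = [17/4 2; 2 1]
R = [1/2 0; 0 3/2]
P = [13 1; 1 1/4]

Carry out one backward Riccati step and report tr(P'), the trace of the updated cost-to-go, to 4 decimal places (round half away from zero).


6.6214

BᵀP = [-24.0000 -1.5000; -30.0000 -3.0000]
S = R + BᵀPB = [1/2 0; 0 3/2] + [45.0000 54.0000; 54.0000 72.0000] = [45.5000 54.0000; 54.0000 73.5000]
BᵀPA = [-24.7500 -66.0000; -31.5000 -78.0000]
K = S⁻¹·BᵀPA = [-0.2758 -1.4921; -0.2259 0.0350]
A−BK = [-0.0035 0.0858; 0.1480 -0.8757]
AᵀP(A−BK) = [0.1192 0.1734; 0.1734 1.2522]
P' = Q + AᵀP(A−BK) = [4.3692 2.1734; 2.1734 2.2522]
tr(P') = 6.6214


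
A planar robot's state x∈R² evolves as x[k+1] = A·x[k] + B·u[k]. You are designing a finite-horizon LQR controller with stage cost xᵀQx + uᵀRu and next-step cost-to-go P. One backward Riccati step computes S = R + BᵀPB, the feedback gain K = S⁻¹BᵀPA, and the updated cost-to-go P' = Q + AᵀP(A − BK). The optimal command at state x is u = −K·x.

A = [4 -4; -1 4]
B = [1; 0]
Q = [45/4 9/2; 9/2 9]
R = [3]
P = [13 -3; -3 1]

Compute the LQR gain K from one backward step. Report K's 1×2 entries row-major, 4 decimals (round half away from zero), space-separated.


BᵀP = [13.0000 -3.0000]
S = R + BᵀPB = [3] + [13.0000] = [16.0000]
BᵀPA = [55.0000 -64.0000]
K = S⁻¹·BᵀPA = [3.4375 -4.0000]
A−BK = [0.5625 0.0000; -1.0000 4.0000]
AᵀP(A−BK) = [43.9375 -52.0000; -52.0000 64.0000]
P' = Q + AᵀP(A−BK) = [55.1875 -47.5000; -47.5000 73.0000]
tr(P') = 128.1875

3.4375 -4.0000


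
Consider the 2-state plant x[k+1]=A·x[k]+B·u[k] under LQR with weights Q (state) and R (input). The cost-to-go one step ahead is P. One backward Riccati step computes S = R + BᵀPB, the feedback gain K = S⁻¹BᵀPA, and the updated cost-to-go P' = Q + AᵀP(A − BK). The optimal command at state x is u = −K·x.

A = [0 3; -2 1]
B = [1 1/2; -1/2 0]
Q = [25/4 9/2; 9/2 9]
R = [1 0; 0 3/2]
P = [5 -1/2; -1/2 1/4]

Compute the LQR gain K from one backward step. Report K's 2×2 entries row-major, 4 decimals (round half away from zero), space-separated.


0.1905 2.0224 0.0000 0.7059

BᵀP = [5.2500 -0.6250; 2.5000 -0.2500]
S = R + BᵀPB = [1 0; 0 3/2] + [5.5625 2.6250; 2.6250 1.2500] = [6.5625 2.6250; 2.6250 2.7500]
BᵀPA = [1.2500 15.1250; 0.5000 7.2500]
K = S⁻¹·BᵀPA = [0.1905 2.0224; 0.0000 0.7059]
A−BK = [-0.1905 0.6246; -1.9048 2.0112]
AᵀP(A−BK) = [0.7619 -0.3810; -0.3810 6.5434]
P' = Q + AᵀP(A−BK) = [7.0119 4.1190; 4.1190 15.5434]
tr(P') = 22.5553


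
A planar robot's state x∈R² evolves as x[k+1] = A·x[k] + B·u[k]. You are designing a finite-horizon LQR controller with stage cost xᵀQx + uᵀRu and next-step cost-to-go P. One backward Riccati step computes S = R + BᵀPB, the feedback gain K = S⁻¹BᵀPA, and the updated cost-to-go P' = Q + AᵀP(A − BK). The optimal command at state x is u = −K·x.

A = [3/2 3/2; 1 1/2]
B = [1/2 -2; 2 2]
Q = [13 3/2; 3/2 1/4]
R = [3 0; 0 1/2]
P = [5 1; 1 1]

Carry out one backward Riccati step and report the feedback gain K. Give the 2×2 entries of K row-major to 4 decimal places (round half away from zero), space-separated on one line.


0.6833 0.5486 -0.5616 -0.5943

BᵀP = [4.5000 2.5000; -8.0000 0.0000]
S = R + BᵀPB = [3 0; 0 1/2] + [7.2500 -4.0000; -4.0000 16.0000] = [10.2500 -4.0000; -4.0000 16.5000]
BᵀPA = [9.2500 8.0000; -12.0000 -12.0000]
K = S⁻¹·BᵀPA = [0.6833 0.5486; -0.5616 -0.5943]
A−BK = [0.0351 0.0371; 0.7567 0.5914]
AᵀP(A−BK) = [2.1902 1.7943; 1.7943 1.4800]
P' = Q + AᵀP(A−BK) = [15.1902 3.2943; 3.2943 1.7300]
tr(P') = 16.9202


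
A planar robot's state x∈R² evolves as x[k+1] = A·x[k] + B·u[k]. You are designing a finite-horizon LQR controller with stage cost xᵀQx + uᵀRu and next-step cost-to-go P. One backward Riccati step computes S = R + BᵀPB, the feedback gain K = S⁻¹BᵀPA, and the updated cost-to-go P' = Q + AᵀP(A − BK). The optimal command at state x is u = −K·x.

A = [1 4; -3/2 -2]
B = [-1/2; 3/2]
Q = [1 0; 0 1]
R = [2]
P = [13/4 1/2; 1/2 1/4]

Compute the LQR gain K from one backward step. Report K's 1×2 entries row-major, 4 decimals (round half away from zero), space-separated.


BᵀP = [-0.8750 0.1250]
S = R + BᵀPB = [2] + [0.6250] = [2.6250]
BᵀPA = [-1.0625 -3.7500]
K = S⁻¹·BᵀPA = [-0.4048 -1.4286]
A−BK = [0.7976 3.2857; -0.8929 0.1429]
AᵀP(A−BK) = [1.8824 8.2321; 8.2321 39.6429]
P' = Q + AᵀP(A−BK) = [2.8824 8.2321; 8.2321 40.6429]
tr(P') = 43.5253

-0.4048 -1.4286


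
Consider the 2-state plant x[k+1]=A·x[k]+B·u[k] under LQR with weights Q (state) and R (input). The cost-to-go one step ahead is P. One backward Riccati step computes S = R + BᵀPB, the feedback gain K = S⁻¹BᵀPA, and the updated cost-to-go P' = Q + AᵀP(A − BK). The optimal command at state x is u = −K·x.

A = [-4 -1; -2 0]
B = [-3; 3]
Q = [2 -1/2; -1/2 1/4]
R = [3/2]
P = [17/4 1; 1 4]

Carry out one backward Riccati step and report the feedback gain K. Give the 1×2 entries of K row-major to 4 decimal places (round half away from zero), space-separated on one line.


0.3636 0.1688

BᵀP = [-9.7500 9.0000]
S = R + BᵀPB = [3/2] + [56.2500] = [57.7500]
BᵀPA = [21.0000 9.7500]
K = S⁻¹·BᵀPA = [0.3636 0.1688]
A−BK = [-2.9091 -0.4935; -3.0909 -0.5065]
AᵀP(A−BK) = [92.3636 15.4545; 15.4545 2.6039]
P' = Q + AᵀP(A−BK) = [94.3636 14.9545; 14.9545 2.8539]
tr(P') = 97.2175


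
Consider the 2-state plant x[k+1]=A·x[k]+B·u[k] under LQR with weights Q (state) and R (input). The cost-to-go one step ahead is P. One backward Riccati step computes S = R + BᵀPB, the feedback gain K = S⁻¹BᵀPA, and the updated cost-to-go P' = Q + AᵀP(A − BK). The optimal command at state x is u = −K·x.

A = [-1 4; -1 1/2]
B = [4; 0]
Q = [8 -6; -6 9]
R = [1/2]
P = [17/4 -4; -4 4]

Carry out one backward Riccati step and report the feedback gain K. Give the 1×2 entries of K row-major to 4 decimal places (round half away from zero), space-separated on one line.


-0.0146 0.8759

BᵀP = [17.0000 -16.0000]
S = R + BᵀPB = [1/2] + [68.0000] = [68.5000]
BᵀPA = [-1.0000 60.0000]
K = S⁻¹·BᵀPA = [-0.0146 0.8759]
A−BK = [-0.9416 0.4964; -1.0000 0.5000]
AᵀP(A−BK) = [0.2354 -0.1241; -0.1241 0.4453]
P' = Q + AᵀP(A−BK) = [8.2354 -6.1241; -6.1241 9.4453]
tr(P') = 17.6807


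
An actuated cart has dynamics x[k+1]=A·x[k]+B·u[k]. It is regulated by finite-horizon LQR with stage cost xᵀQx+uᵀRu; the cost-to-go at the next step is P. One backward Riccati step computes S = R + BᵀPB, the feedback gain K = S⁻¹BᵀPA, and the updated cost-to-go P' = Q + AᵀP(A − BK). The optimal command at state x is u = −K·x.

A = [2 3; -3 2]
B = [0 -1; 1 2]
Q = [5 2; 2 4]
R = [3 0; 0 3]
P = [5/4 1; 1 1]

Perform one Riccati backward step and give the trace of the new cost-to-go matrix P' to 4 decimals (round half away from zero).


29.1094

BᵀP = [1.0000 1.0000; 0.7500 1.0000]
S = R + BᵀPB = [3 0; 0 3] + [1.0000 1.0000; 1.0000 1.2500] = [4.0000 1.0000; 1.0000 4.2500]
BᵀPA = [-1.0000 5.0000; -1.5000 4.2500]
K = S⁻¹·BᵀPA = [-0.1719 1.0625; -0.3125 0.7500]
A−BK = [1.6875 3.7500; -2.2031 -0.5625]
AᵀP(A−BK) = [1.3594 -1.3125; -1.3125 18.7500]
P' = Q + AᵀP(A−BK) = [6.3594 0.6875; 0.6875 22.7500]
tr(P') = 29.1094


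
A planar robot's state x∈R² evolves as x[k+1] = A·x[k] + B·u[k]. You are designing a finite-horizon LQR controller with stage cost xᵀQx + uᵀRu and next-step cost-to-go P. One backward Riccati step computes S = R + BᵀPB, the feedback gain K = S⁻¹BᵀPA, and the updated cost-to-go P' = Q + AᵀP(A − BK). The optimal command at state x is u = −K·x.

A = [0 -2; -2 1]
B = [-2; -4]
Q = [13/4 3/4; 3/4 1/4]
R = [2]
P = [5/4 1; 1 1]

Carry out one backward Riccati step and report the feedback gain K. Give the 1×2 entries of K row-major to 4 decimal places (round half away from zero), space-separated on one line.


0.3077 0.1795

BᵀP = [-6.5000 -6.0000]
S = R + BᵀPB = [2] + [37.0000] = [39.0000]
BᵀPA = [12.0000 7.0000]
K = S⁻¹·BᵀPA = [0.3077 0.1795]
A−BK = [0.6154 -1.6410; -0.7692 1.7179]
AᵀP(A−BK) = [0.3077 -0.1538; -0.1538 0.7436]
P' = Q + AᵀP(A−BK) = [3.5577 0.5962; 0.5962 0.9936]
tr(P') = 4.5513


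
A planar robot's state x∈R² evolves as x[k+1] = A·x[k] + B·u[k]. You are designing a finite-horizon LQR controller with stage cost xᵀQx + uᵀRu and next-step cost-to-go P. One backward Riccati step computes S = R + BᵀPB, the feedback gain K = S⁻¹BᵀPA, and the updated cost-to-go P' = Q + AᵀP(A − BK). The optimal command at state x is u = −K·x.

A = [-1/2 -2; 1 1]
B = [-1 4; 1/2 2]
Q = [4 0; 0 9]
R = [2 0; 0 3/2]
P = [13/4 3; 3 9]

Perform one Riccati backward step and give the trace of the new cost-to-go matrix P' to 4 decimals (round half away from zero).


19.0921

BᵀP = [-1.7500 1.5000; 19.0000 30.0000]
S = R + BᵀPB = [2 0; 0 3/2] + [2.5000 -4.0000; -4.0000 136.0000] = [4.5000 -4.0000; -4.0000 137.5000]
BᵀPA = [2.3750 5.0000; 20.5000 -8.0000]
K = S⁻¹·BᵀPA = [0.6778 1.0875; 0.1688 -0.0265]
A−BK = [-0.4974 -0.8063; 0.3235 0.5093]
AᵀP(A−BK) = [1.7421 2.7113; 2.7113 4.3501]
P' = Q + AᵀP(A−BK) = [5.7421 2.7113; 2.7113 13.3501]
tr(P') = 19.0921


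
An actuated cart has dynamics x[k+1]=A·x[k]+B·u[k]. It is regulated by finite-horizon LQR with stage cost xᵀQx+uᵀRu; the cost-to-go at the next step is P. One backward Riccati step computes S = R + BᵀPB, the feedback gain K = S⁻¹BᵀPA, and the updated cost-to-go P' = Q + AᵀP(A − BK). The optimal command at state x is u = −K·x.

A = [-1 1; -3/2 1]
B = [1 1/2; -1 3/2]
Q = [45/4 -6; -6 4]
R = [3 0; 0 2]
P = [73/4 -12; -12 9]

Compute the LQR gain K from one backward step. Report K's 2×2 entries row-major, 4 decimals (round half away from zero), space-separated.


BᵀP = [30.2500 -21.0000; -8.8750 7.5000]
S = R + BᵀPB = [3 0; 0 2] + [51.2500 -16.3750; -16.3750 6.8125] = [54.2500 -16.3750; -16.3750 8.8125]
BᵀPA = [1.2500 9.2500; -2.3750 -1.3750]
K = S⁻¹·BᵀPA = [-0.1328 0.2810; -0.5162 0.3662]
A−BK = [-0.6091 0.5359; -0.8584 0.7318]
AᵀP(A−BK) = [1.4399 -1.2316; -1.2316 1.1539]
P' = Q + AᵀP(A−BK) = [12.6899 -7.2316; -7.2316 5.1539]
tr(P') = 17.8439

-0.1328 0.2810 -0.5162 0.3662


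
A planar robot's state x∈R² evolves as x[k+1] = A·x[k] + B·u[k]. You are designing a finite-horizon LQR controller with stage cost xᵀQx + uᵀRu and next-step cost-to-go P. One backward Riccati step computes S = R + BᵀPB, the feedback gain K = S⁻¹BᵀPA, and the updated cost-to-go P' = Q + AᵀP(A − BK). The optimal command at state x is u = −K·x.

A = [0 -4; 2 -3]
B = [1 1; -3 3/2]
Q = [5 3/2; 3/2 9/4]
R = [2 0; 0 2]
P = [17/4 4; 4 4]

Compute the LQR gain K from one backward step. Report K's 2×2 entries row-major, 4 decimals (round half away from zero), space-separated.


BᵀP = [-7.7500 -8.0000; 10.2500 10.0000]
S = R + BᵀPB = [2 0; 0 2] + [16.2500 -19.7500; -19.7500 25.2500] = [18.2500 -19.7500; -19.7500 27.2500]
BᵀPA = [-16.0000 55.0000; 20.0000 -71.0000]
K = S⁻¹·BᵀPA = [-0.3823 0.8998; 0.4569 -1.9534]
A−BK = [-0.0746 -2.9464; 0.1678 2.6294]
AᵀP(A−BK) = [0.7459 -2.5361; -2.5361 11.8228]
P' = Q + AᵀP(A−BK) = [5.7459 -1.0361; -1.0361 14.0728]
tr(P') = 19.8188

-0.3823 0.8998 0.4569 -1.9534


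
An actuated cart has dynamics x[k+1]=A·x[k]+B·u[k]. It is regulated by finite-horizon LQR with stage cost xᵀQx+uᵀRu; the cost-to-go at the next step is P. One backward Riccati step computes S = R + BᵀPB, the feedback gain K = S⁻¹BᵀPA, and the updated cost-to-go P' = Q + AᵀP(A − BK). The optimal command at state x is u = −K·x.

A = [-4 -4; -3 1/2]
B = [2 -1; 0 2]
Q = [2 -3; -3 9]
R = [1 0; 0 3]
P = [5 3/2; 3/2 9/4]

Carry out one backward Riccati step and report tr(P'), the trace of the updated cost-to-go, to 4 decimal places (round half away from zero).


26.0078

BᵀP = [10.0000 3.0000; -2.0000 3.0000]
S = R + BᵀPB = [1 0; 0 3] + [20.0000 -4.0000; -4.0000 8.0000] = [21.0000 -4.0000; -4.0000 11.0000]
BᵀPA = [-49.0000 -38.5000; -1.0000 9.5000]
K = S⁻¹·BᵀPA = [-2.5256 -1.7930; -1.0093 0.2116]
A−BK = [0.0419 -0.2023; -0.9814 0.0767]
AᵀP(A−BK) = [11.4872 3.9785; 3.9785 3.5206]
P' = Q + AᵀP(A−BK) = [13.4872 0.9785; 0.9785 12.5206]
tr(P') = 26.0078


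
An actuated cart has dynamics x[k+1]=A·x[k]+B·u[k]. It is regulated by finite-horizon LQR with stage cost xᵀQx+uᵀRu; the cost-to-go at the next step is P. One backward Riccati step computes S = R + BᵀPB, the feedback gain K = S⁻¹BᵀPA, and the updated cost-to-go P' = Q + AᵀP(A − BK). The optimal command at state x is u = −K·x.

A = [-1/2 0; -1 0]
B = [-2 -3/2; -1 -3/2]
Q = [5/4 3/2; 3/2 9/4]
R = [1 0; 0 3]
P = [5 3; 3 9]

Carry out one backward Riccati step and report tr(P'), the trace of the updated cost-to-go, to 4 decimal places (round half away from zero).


BᵀP = [-13.0000 -15.0000; -12.0000 -18.0000]
S = R + BᵀPB = [1 0; 0 3] + [41.0000 42.0000; 42.0000 45.0000] = [42.0000 42.0000; 42.0000 48.0000]
BᵀPA = [21.5000 0.0000; 24.0000 0.0000]
K = S⁻¹·BᵀPA = [0.0952 0.0000; 0.4167 0.0000]
A−BK = [0.3155 0.0000; -0.2798 0.0000]
AᵀP(A−BK) = [1.2024 0.0000; 0.0000 0.0000]
P' = Q + AᵀP(A−BK) = [2.4524 1.5000; 1.5000 2.2500]
tr(P') = 4.7024

4.7024


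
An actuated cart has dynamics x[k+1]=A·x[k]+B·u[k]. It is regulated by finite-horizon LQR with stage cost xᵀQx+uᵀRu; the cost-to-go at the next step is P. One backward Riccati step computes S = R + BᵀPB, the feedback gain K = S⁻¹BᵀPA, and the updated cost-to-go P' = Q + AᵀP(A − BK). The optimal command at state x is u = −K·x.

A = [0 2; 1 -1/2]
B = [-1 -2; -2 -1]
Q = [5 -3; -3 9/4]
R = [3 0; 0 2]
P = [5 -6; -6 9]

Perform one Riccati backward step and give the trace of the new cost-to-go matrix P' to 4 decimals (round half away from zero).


BᵀP = [7.0000 -12.0000; -4.0000 3.0000]
S = R + BᵀPB = [3 0; 0 2] + [17.0000 -2.0000; -2.0000 5.0000] = [20.0000 -2.0000; -2.0000 7.0000]
BᵀPA = [-12.0000 20.0000; 3.0000 -9.5000]
K = S⁻¹·BᵀPA = [-0.5735 0.8897; 0.2647 -1.1029]
A−BK = [-0.0441 0.6838; 0.1176 0.1765]
AᵀP(A−BK) = [1.3235 -2.5147; -2.5147 5.9779]
P' = Q + AᵀP(A−BK) = [6.3235 -5.5147; -5.5147 8.2279]
tr(P') = 14.5515

14.5515


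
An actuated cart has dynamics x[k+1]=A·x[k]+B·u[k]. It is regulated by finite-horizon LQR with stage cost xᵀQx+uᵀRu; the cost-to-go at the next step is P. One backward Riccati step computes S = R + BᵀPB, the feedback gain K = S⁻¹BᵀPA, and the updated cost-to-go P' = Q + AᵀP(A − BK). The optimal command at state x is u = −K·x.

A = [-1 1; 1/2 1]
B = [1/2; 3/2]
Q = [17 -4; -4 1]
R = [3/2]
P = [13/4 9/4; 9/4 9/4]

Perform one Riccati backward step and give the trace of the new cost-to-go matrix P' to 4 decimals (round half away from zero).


BᵀP = [5.0000 4.5000]
S = R + BᵀPB = [3/2] + [9.2500] = [10.7500]
BᵀPA = [-2.7500 9.5000]
K = S⁻¹·BᵀPA = [-0.2558 0.8837]
A−BK = [-0.8721 0.5581; 0.8837 -0.3256]
AᵀP(A−BK) = [0.8590 -0.8198; -0.8198 1.6047]
P' = Q + AᵀP(A−BK) = [17.8590 -4.8198; -4.8198 2.6047]
tr(P') = 20.4637

20.4637


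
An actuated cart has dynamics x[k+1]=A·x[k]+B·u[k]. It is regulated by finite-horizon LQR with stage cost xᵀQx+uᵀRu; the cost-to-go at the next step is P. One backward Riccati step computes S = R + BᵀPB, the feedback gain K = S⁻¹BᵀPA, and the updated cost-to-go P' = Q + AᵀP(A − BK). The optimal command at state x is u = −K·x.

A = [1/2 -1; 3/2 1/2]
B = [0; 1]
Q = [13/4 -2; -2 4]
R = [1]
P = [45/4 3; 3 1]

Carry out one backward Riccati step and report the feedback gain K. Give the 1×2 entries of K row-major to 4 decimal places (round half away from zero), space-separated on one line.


BᵀP = [3.0000 1.0000]
S = R + BᵀPB = [1] + [1.0000] = [2.0000]
BᵀPA = [3.0000 -2.5000]
K = S⁻¹·BᵀPA = [1.5000 -1.2500]
A−BK = [0.5000 -1.0000; 0.0000 1.7500]
AᵀP(A−BK) = [5.0625 -4.8750; -4.8750 5.3750]
P' = Q + AᵀP(A−BK) = [8.3125 -6.8750; -6.8750 9.3750]
tr(P') = 17.6875

1.5000 -1.2500
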